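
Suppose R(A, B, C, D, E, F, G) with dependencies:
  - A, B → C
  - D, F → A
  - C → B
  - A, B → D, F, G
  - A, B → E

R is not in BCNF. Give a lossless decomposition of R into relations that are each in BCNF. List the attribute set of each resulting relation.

{A, D, F}; {B, C}; {C, D, E, F, G}

Candidate keys of the original relation: {A, B}, {A, C}, {B, D, F}, {C, D, F}.
Within {A, B, C, D, E, F, G}: {D, F}⁺ ∩ {A, B, C, D, E, F, G} = {A, D, F}, not the whole set, so D, F → A violates BCNF; decompose into {A, D, F} and {B, C, D, E, F, G}.
{A, D, F}: every determinant is a superkey — BCNF.
Within {B, C, D, E, F, G}: {C}⁺ ∩ {B, C, D, E, F, G} = {B, C}, not the whole set, so C → B violates BCNF; decompose into {B, C} and {C, D, E, F, G}.
{B, C}: every determinant is a superkey — BCNF.
{C, D, E, F, G}: every determinant is a superkey — BCNF.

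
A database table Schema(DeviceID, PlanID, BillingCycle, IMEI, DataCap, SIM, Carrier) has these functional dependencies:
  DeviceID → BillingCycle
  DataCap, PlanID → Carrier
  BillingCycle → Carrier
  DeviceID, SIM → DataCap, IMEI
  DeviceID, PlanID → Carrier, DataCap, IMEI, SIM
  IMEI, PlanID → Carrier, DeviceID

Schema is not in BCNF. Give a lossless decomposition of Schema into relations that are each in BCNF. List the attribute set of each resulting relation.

{BillingCycle, Carrier}; {BillingCycle, DeviceID}; {DataCap, DeviceID, IMEI, SIM}; {DeviceID, PlanID, SIM}

Candidate keys of the original relation: {DeviceID, PlanID}, {IMEI, PlanID}.
In {BillingCycle, Carrier, DataCap, DeviceID, IMEI, PlanID, SIM}, {DeviceID} is not a superkey ({DeviceID}⁺ restricted to this set is {BillingCycle, Carrier, DeviceID}), so split on DeviceID → BillingCycle, Carrier into {BillingCycle, Carrier, DeviceID} and {DataCap, DeviceID, IMEI, PlanID, SIM}.
In {BillingCycle, Carrier, DeviceID}, {BillingCycle} is not a superkey ({BillingCycle}⁺ restricted to this set is {BillingCycle, Carrier}), so split on BillingCycle → Carrier into {BillingCycle, Carrier} and {BillingCycle, DeviceID}.
{BillingCycle, Carrier} has no BCNF violation.
{BillingCycle, DeviceID} has no BCNF violation.
In {DataCap, DeviceID, IMEI, PlanID, SIM}, {DeviceID, SIM} is not a superkey ({DeviceID, SIM}⁺ restricted to this set is {DataCap, DeviceID, IMEI, SIM}), so split on DeviceID, SIM → DataCap, IMEI into {DataCap, DeviceID, IMEI, SIM} and {DeviceID, PlanID, SIM}.
{DataCap, DeviceID, IMEI, SIM} has no BCNF violation.
{DeviceID, PlanID, SIM} has no BCNF violation.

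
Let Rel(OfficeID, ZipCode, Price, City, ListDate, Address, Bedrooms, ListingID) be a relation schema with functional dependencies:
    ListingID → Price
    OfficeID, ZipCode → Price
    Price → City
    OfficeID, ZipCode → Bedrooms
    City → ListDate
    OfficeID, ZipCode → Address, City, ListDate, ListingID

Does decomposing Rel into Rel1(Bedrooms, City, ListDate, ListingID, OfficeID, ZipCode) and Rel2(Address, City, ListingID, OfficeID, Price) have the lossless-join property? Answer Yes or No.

No

Common attributes: {City, ListingID, OfficeID}; their closure is {City, ListDate, ListingID, OfficeID, Price}.
Rel1 ⊄ {City, ListDate, ListingID, OfficeID, Price} and Rel2 ⊄ {City, ListDate, ListingID, OfficeID, Price}, so the split is lossy.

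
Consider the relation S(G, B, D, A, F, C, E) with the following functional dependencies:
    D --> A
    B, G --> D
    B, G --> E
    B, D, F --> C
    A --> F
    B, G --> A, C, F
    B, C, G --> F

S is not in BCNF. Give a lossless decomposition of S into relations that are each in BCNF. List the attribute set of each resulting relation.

Candidate key of the original relation: {B, G}.
{A, B, C, D, E, F, G}: {D} determines {A, D, F} here but is not a superkey — split on D --> A, F, giving {A, D, F} and {B, C, D, E, G}.
{A, D, F}: {A} determines {A, F} here but is not a superkey — split on A --> F, giving {A, F} and {A, D}.
{A, F}: every determinant is a superkey — BCNF.
{A, D}: every determinant is a superkey — BCNF.
{B, C, D, E, G}: {B, D} determines {B, C, D} here but is not a superkey — split on B, D --> C, giving {B, C, D} and {B, D, E, G}.
{B, C, D}: every determinant is a superkey — BCNF.
{B, D, E, G}: every determinant is a superkey — BCNF.

{A, D}; {A, F}; {B, C, D}; {B, D, E, G}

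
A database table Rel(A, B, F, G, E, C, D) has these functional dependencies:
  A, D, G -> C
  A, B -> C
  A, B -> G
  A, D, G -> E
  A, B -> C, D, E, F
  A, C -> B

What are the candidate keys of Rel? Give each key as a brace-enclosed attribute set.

{A, B}, {A, C}, {A, D, G}

No FD produces {A}, so it must be in every candidate key.
{A, B}⁺ = {A, B, C, D, E, F, G} — all of the relation — so {A, B} is a candidate key.
{A, C}⁺ = {A, B, C, D, E, F, G} — all of the relation — so {A, C} is a candidate key.
{A, D, G}⁺ = {A, B, C, D, E, F, G} — all of the relation — so {A, D, G} is a candidate key.
These are minimal and exhaustive — every other superkey contains one of them.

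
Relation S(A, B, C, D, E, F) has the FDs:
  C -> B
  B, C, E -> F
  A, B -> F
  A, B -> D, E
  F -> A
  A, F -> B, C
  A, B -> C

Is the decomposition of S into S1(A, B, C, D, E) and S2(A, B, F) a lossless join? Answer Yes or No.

Yes

Common attributes: {A, B}; their closure is {A, B, C, D, E, F}.
S1 is contained in that closure, so S1 ∩ S2 -> S1 holds and the join is lossless.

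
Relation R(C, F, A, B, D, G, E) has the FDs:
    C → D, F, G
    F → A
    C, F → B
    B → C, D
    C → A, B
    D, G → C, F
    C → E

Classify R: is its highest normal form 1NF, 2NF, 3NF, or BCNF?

2NF

Candidate keys: {B}, {C}, {D, G}. Prime attributes: {B, C, D, G}.
F → A: {F}⁺ = {A, F}, which is not all of the attributes, so the left side is not a superkey — BCNF is violated.
F → A has non-prime {A} on the right and a non-superkey on the left, so 3NF fails.
No non-prime attribute depends on a proper subset of any candidate key, so 2NF holds.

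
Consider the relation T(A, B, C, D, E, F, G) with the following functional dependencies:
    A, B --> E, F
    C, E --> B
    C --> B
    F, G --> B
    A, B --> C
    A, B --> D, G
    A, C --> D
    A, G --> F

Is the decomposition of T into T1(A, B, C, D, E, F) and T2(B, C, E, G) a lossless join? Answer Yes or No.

No

The shared attributes are {B, C, E} and {B, C, E}⁺ = {B, C, E}.
T1 ⊄ {B, C, E} and T2 ⊄ {B, C, E}, so the split is lossy.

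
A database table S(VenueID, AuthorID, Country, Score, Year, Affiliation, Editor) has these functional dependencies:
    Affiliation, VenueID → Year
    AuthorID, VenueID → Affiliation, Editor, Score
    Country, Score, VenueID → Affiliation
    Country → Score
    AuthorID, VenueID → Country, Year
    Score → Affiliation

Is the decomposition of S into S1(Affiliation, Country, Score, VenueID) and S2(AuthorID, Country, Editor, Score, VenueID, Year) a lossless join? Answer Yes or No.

Yes

S1 ∩ S2 = {Country, Score, VenueID}; its closure under F is {Affiliation, Country, Score, VenueID, Year}.
Since S1 ⊆ {Affiliation, Country, Score, VenueID, Year}, the intersection is a superkey of S1; the decomposition is lossless.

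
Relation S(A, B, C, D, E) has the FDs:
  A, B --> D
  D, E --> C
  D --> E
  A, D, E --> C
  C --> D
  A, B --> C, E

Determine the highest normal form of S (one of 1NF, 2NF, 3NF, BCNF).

Candidate key: {A, B}. Prime attributes: {A, B}.
D, E --> C breaks BCNF: {D, E}⁺ = {C, D, E}, so {D, E} is not a superkey.
D, E --> C determines the non-prime attribute {C} from a non-superkey — 3NF is violated.
No non-prime attribute depends on a proper subset of any candidate key, so 2NF holds.

2NF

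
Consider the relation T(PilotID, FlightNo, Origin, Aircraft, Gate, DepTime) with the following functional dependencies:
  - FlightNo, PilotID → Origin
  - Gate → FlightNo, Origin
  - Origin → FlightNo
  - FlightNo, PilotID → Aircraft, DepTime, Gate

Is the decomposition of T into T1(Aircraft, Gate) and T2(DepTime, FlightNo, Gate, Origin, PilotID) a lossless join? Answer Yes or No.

The shared attributes are {Gate} and {Gate}⁺ = {FlightNo, Gate, Origin}.
Neither T1 nor T2 is contained in that closure, so the decomposition is lossy.

No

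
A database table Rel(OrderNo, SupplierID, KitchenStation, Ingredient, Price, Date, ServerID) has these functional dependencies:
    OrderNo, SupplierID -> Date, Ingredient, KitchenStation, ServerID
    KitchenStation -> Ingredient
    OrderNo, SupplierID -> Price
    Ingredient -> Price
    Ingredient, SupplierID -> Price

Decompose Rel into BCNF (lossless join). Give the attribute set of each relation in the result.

Candidate key of the original relation: {OrderNo, SupplierID}.
{Date, Ingredient, KitchenStation, OrderNo, Price, ServerID, SupplierID}: {KitchenStation} determines {Ingredient, KitchenStation, Price} here but is not a superkey — split on KitchenStation -> Ingredient, Price, giving {Ingredient, KitchenStation, Price} and {Date, KitchenStation, OrderNo, ServerID, SupplierID}.
{Ingredient, KitchenStation, Price}: {Ingredient} determines {Ingredient, Price} here but is not a superkey — split on Ingredient -> Price, giving {Ingredient, Price} and {Ingredient, KitchenStation}.
{Ingredient, Price} is in BCNF.
{Ingredient, KitchenStation} is in BCNF.
{Date, KitchenStation, OrderNo, ServerID, SupplierID} is in BCNF.

{Date, KitchenStation, OrderNo, ServerID, SupplierID}; {Ingredient, KitchenStation}; {Ingredient, Price}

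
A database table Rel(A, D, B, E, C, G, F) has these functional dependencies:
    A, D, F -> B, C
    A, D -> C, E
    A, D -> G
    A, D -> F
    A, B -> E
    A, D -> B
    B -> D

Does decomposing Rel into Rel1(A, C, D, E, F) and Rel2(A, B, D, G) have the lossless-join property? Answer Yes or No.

The shared attributes are {A, D} and {A, D}⁺ = {A, B, C, D, E, F, G}.
Since Rel1 ⊆ {A, B, C, D, E, F, G}, the intersection is a superkey of Rel1; the decomposition is lossless.

Yes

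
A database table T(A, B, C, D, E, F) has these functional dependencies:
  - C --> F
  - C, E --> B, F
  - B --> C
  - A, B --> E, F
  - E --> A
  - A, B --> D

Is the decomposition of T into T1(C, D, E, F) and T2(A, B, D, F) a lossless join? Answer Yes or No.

T1 ∩ T2 = {D, F}; its closure under F is {D, F}.
T1 ⊄ {D, F} and T2 ⊄ {D, F}, so the split is lossy.

No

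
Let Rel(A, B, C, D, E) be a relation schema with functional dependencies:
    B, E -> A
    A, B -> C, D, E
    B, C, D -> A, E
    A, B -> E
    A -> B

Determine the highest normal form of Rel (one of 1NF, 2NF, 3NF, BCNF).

Candidate keys: {A}, {B, C, D}, {B, E}. Prime attributes: {A, B, C, D, E}.
Each dependency's left side is a superkey — BCNF holds.

BCNF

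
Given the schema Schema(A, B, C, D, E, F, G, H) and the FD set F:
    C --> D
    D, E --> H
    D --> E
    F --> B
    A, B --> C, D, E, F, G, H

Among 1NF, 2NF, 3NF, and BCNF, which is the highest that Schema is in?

2NF

Candidate keys: {A, B}, {A, F}. Prime attributes: {A, B, F}.
C --> D: {C}⁺ = {C, D, E, H}, which is not all of the attributes, so the left side is not a superkey — BCNF is violated.
Because {D} is non-prime and the left side of C --> D is not a superkey, the relation is not in 3NF.
No proper subset of a key has a non-prime attribute in its closure, so there is no partial dependency; 2NF holds.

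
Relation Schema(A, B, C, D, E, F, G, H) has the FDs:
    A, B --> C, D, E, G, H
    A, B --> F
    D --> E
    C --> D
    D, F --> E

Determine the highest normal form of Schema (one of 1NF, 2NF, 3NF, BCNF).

Candidate key: {A, B}. Prime attributes: {A, B}.
For D --> E we have {D}⁺ = {D, E}; {D} is not a superkey, so BCNF fails.
Because {E} is non-prime and the left side of D --> E is not a superkey, the relation is not in 3NF.
Checking every proper subset of each key, none determines a non-prime attribute — 2NF is satisfied.

2NF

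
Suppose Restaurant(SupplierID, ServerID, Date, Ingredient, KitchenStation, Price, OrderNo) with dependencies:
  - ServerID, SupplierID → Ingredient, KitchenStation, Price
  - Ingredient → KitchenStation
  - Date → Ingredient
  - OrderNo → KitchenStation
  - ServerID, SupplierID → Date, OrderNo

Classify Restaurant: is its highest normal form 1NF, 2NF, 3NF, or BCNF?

Candidate key: {ServerID, SupplierID}. Prime attributes: {ServerID, SupplierID}.
For Ingredient → KitchenStation we have {Ingredient}⁺ = {Ingredient, KitchenStation}; {Ingredient} is not a superkey, so BCNF fails.
Ingredient → KitchenStation determines the non-prime attribute {KitchenStation} from a non-superkey — 3NF is violated.
No proper subset of a key has a non-prime attribute in its closure, so there is no partial dependency; 2NF holds.

2NF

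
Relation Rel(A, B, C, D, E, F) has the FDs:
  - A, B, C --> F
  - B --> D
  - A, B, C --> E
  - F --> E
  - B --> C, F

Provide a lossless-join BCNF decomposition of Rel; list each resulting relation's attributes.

{A, B}; {B, C, D, F}; {E, F}

Candidate key of the original relation: {A, B}.
In {A, B, C, D, E, F}, {B} is not a superkey ({B}⁺ restricted to this set is {B, C, D, E, F}), so split on B --> C, D, E, F into {B, C, D, E, F} and {A, B}.
In {B, C, D, E, F}, {F} is not a superkey ({F}⁺ restricted to this set is {E, F}), so split on F --> E into {E, F} and {B, C, D, F}.
{E, F}: every determinant is a superkey — BCNF.
{B, C, D, F}: every determinant is a superkey — BCNF.
{A, B}: every determinant is a superkey — BCNF.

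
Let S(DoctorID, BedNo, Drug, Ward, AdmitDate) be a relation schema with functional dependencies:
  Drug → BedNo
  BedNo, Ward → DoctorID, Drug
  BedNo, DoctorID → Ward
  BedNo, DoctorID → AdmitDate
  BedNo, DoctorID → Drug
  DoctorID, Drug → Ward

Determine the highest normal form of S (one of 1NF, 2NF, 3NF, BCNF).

3NF

Candidate keys: {BedNo, DoctorID}, {BedNo, Ward}, {DoctorID, Drug}, {Drug, Ward}. Prime attributes: {BedNo, DoctorID, Drug, Ward}.
Drug → BedNo: {Drug}⁺ = {BedNo, Drug}, which is not all of the attributes, so the left side is not a superkey — BCNF is violated.
Its right-hand attributes {BedNo} are all prime, as are those of every other non-superkey FD — the relation is in 3NF.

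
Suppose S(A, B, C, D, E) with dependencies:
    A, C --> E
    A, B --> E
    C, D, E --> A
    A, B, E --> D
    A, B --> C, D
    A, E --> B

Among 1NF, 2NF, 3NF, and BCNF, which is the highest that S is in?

BCNF

Candidate keys: {A, B}, {A, C}, {A, E}, {C, D, E}. Prime attributes: {A, B, C, D, E}.
Every FD has a superkey on the left, so the relation is in BCNF.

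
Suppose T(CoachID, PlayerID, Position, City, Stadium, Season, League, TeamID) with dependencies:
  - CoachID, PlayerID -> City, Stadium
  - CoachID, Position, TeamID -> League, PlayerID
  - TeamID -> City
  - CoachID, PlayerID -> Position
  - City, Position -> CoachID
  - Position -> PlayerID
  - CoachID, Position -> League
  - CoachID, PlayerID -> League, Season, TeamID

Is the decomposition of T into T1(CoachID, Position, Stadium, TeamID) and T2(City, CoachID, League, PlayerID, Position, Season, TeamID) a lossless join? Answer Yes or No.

Common attributes: {CoachID, Position, TeamID}; their closure is {City, CoachID, League, PlayerID, Position, Season, Stadium, TeamID}.
T1 is contained in that closure, so T1 ∩ T2 -> T1 holds and the join is lossless.

Yes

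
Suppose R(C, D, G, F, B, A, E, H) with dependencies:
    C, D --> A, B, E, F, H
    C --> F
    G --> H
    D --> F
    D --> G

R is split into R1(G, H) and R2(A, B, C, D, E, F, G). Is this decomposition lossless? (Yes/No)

Common attributes: {G}; their closure is {G, H}.
Since R1 ⊆ {G, H}, the intersection is a superkey of R1; the decomposition is lossless.

Yes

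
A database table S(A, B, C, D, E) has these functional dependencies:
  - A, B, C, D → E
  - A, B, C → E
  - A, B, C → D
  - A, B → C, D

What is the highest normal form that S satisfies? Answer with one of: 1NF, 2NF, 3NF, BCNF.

BCNF

Candidate key: {A, B}. Prime attributes: {A, B}.
Every FD has a superkey on the left, so the relation is in BCNF.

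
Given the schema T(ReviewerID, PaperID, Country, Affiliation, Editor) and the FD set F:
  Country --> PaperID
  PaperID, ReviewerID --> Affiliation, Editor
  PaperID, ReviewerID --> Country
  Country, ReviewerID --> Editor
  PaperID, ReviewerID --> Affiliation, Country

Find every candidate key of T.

Attributes never on any right-hand side: {ReviewerID} — every candidate key must contain it.
{Country, ReviewerID} is a candidate key since {Country, ReviewerID}⁺ = {Affiliation, Country, Editor, PaperID, ReviewerID} covers every attribute.
{PaperID, ReviewerID} is a candidate key since {PaperID, ReviewerID}⁺ = {Affiliation, Country, Editor, PaperID, ReviewerID} covers every attribute.
These are minimal and exhaustive — every other superkey contains one of them.

{Country, ReviewerID}, {PaperID, ReviewerID}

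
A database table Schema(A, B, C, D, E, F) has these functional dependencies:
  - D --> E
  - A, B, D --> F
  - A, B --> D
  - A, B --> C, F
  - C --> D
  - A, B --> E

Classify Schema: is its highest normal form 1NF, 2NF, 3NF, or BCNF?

2NF

Candidate key: {A, B}. Prime attributes: {A, B}.
For D --> E we have {D}⁺ = {D, E}; {D} is not a superkey, so BCNF fails.
Because {E} is non-prime and the left side of D --> E is not a superkey, the relation is not in 3NF.
Checking every proper subset of each key, none determines a non-prime attribute — 2NF is satisfied.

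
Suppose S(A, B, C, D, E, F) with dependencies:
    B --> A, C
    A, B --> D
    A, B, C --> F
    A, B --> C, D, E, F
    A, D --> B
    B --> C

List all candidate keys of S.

{B} is a candidate key since {B}⁺ = {A, B, C, D, E, F} covers every attribute.
{A, D} is a candidate key since {A, D}⁺ = {A, B, C, D, E, F} covers every attribute.
These are minimal and exhaustive — every other superkey contains one of them.

{A, D}, {B}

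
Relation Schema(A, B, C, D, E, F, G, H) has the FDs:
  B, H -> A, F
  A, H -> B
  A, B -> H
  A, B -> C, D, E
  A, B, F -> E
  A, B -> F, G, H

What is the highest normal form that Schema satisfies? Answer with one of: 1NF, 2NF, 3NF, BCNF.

BCNF

Candidate keys: {A, B}, {A, H}, {B, H}. Prime attributes: {A, B, H}.
Each dependency's left side is a superkey — BCNF holds.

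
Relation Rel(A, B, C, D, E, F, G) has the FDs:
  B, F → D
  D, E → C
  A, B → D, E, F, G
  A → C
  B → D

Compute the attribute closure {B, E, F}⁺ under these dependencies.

Start with {B, E, F}.
B, F → D applies; add {D} → now {B, D, E, F}.
D, E → C applies; add {C} → now {B, C, D, E, F}.
No further FD applies.

{B, C, D, E, F}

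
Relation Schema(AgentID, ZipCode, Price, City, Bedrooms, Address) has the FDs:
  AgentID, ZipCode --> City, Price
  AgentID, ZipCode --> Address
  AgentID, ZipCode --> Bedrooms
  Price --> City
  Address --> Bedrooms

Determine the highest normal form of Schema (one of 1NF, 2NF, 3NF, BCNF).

2NF

Candidate key: {AgentID, ZipCode}. Prime attributes: {AgentID, ZipCode}.
For Price --> City we have {Price}⁺ = {City, Price}; {Price} is not a superkey, so BCNF fails.
Because {City} is non-prime and the left side of Price --> City is not a superkey, the relation is not in 3NF.
No non-prime attribute depends on a proper subset of any candidate key, so 2NF holds.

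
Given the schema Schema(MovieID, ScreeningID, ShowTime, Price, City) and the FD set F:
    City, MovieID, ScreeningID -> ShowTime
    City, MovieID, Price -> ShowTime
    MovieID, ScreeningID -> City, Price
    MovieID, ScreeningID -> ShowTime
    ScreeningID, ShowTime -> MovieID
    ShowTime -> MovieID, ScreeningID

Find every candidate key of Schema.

{City, MovieID, Price}, {MovieID, ScreeningID}, {ShowTime}

{ShowTime}⁺ = {City, MovieID, Price, ScreeningID, ShowTime}, which is every attribute, so {ShowTime} is a candidate key.
{MovieID, ScreeningID}⁺ = {City, MovieID, Price, ScreeningID, ShowTime}, which is every attribute, so {MovieID, ScreeningID} is a candidate key.
{City, MovieID, Price}⁺ = {City, MovieID, Price, ScreeningID, ShowTime}, which is every attribute, so {City, MovieID, Price} is a candidate key.
These are minimal and exhaustive — every other superkey contains one of them.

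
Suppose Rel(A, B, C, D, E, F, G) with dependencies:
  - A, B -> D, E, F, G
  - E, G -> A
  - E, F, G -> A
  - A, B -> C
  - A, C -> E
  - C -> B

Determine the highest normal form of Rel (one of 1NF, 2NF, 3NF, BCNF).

3NF

Candidate keys: {A, B}, {A, C}, {B, E, G}, {C, E, G}. Prime attributes: {A, B, C, E, G}.
For E, G -> A we have {E, G}⁺ = {A, E, G}; {E, G} is not a superkey, so BCNF fails.
Its right-hand attributes {A} are all prime, as are those of every other non-superkey FD — the relation is in 3NF.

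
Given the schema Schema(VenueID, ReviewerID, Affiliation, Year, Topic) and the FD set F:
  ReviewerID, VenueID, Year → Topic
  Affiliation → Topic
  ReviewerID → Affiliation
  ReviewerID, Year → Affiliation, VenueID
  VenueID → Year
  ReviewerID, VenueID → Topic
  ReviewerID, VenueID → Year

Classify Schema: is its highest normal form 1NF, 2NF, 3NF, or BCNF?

Candidate keys: {ReviewerID, VenueID}, {ReviewerID, Year}. Prime attributes: {ReviewerID, VenueID, Year}.
Affiliation → Topic breaks BCNF: {Affiliation}⁺ = {Affiliation, Topic}, so {Affiliation} is not a superkey.
Affiliation → Topic determines the non-prime attribute {Topic} from a non-superkey — 3NF is violated.
Since {ReviewerID} ⊂ {ReviewerID, VenueID} and {ReviewerID}⁺ ⊇ {Affiliation, Topic} with {Affiliation, Topic} non-prime, there is a partial dependency; 2NF fails.

1NF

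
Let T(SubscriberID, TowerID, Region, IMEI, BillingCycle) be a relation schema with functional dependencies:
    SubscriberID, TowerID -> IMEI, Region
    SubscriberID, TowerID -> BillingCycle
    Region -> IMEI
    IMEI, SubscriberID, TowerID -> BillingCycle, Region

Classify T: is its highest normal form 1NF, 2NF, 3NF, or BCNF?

Candidate key: {SubscriberID, TowerID}. Prime attributes: {SubscriberID, TowerID}.
Region -> IMEI: {Region}⁺ = {IMEI, Region}, which is not all of the attributes, so the left side is not a superkey — BCNF is violated.
Because {IMEI} is non-prime and the left side of Region -> IMEI is not a superkey, the relation is not in 3NF.
No non-prime attribute depends on a proper subset of any candidate key, so 2NF holds.

2NF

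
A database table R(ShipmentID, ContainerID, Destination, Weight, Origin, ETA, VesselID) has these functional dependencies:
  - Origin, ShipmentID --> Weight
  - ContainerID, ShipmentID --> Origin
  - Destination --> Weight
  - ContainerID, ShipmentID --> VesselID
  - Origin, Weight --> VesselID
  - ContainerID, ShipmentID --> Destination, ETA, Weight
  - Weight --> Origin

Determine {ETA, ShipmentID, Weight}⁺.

{ETA, Origin, ShipmentID, VesselID, Weight}

Start with {ETA, ShipmentID, Weight}.
Weight --> Origin applies; add {Origin} → now {ETA, Origin, ShipmentID, Weight}.
Origin, Weight --> VesselID applies; add {VesselID} → now {ETA, Origin, ShipmentID, VesselID, Weight}.
No further FD applies.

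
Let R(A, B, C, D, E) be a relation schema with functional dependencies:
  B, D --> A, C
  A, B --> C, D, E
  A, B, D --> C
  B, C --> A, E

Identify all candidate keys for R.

Attributes never on any right-hand side: {B} — every candidate key must contain it.
{A, B} is a candidate key since {A, B}⁺ = {A, B, C, D, E} covers every attribute.
{B, C} is a candidate key since {B, C}⁺ = {A, B, C, D, E} covers every attribute.
{B, D} is a candidate key since {B, D}⁺ = {A, B, C, D, E} covers every attribute.
These are minimal and exhaustive — every other superkey contains one of them.

{A, B}, {B, C}, {B, D}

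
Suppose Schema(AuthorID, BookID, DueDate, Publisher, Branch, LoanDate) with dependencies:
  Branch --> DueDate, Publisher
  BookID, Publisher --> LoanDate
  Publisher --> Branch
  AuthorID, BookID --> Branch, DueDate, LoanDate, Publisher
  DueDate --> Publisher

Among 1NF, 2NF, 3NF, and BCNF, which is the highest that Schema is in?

2NF

Candidate key: {AuthorID, BookID}. Prime attributes: {AuthorID, BookID}.
Branch --> DueDate, Publisher: {Branch}⁺ = {Branch, DueDate, Publisher}, which is not all of the attributes, so the left side is not a superkey — BCNF is violated.
Branch --> DueDate, Publisher has non-prime {DueDate, Publisher} on the right and a non-superkey on the left, so 3NF fails.
No non-prime attribute depends on a proper subset of any candidate key, so 2NF holds.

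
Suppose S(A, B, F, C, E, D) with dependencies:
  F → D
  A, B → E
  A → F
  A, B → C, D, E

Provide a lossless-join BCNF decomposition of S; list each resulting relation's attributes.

Candidate key of the original relation: {A, B}.
{A, B, C, D, E, F}: {F} determines {D, F} here but is not a superkey — split on F → D, giving {D, F} and {A, B, C, E, F}.
{D, F} has no BCNF violation.
{A, B, C, E, F}: {A} determines {A, F} here but is not a superkey — split on A → F, giving {A, F} and {A, B, C, E}.
{A, F} has no BCNF violation.
{A, B, C, E} has no BCNF violation.

{A, B, C, E}; {A, F}; {D, F}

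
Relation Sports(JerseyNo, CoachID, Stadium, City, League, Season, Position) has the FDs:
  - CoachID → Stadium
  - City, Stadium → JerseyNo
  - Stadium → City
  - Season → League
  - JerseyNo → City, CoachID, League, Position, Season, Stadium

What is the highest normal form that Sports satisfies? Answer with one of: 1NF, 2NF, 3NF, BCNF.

Candidate keys: {CoachID}, {JerseyNo}, {Stadium}. Prime attributes: {CoachID, JerseyNo, Stadium}.
For Season → League we have {Season}⁺ = {League, Season}; {Season} is not a superkey, so BCNF fails.
Because {League} is non-prime and the left side of Season → League is not a superkey, the relation is not in 3NF.
Every candidate key is a single attribute, so no partial dependency is possible; 2NF holds.

2NF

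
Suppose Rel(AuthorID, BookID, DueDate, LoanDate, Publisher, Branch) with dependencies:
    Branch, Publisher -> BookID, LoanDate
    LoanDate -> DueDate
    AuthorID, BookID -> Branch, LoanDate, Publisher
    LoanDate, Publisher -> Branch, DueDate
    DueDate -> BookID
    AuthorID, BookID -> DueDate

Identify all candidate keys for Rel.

{AuthorID, BookID}, {AuthorID, Branch, Publisher}, {AuthorID, DueDate}, {AuthorID, LoanDate}

{AuthorID} never appears on the right of any FD, so every key must include it.
Closure of {AuthorID, BookID} is {AuthorID, BookID, Branch, DueDate, LoanDate, Publisher}, the whole schema; {AuthorID, BookID} is a candidate key.
Closure of {AuthorID, DueDate} is {AuthorID, BookID, Branch, DueDate, LoanDate, Publisher}, the whole schema; {AuthorID, DueDate} is a candidate key.
Closure of {AuthorID, LoanDate} is {AuthorID, BookID, Branch, DueDate, LoanDate, Publisher}, the whole schema; {AuthorID, LoanDate} is a candidate key.
Closure of {AuthorID, Branch, Publisher} is {AuthorID, BookID, Branch, DueDate, LoanDate, Publisher}, the whole schema; {AuthorID, Branch, Publisher} is a candidate key.
No proper subset of any of these is a key, and no other minimal superkey exists.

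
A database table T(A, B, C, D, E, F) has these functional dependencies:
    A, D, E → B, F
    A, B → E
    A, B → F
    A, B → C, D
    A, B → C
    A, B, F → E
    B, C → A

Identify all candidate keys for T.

{A, B}, {A, D, E}, {B, C}

{A, B}⁺ = {A, B, C, D, E, F}, which is every attribute, so {A, B} is a candidate key.
{B, C}⁺ = {A, B, C, D, E, F}, which is every attribute, so {B, C} is a candidate key.
{A, D, E}⁺ = {A, B, C, D, E, F}, which is every attribute, so {A, D, E} is a candidate key.
Any other superkey properly contains one of these, so there are no further candidate keys.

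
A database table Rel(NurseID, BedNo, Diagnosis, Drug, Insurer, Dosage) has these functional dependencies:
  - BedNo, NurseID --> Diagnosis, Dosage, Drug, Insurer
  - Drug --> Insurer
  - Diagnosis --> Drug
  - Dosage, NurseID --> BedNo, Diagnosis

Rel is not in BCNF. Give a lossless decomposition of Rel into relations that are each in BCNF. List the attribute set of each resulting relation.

{BedNo, Diagnosis, Dosage, NurseID}; {Diagnosis, Drug}; {Drug, Insurer}

Candidate keys of the original relation: {BedNo, NurseID}, {Dosage, NurseID}.
{BedNo, Diagnosis, Dosage, Drug, Insurer, NurseID}: {Drug} determines {Drug, Insurer} here but is not a superkey — split on Drug --> Insurer, giving {Drug, Insurer} and {BedNo, Diagnosis, Dosage, Drug, NurseID}.
{Drug, Insurer} has no BCNF violation.
{BedNo, Diagnosis, Dosage, Drug, NurseID}: {Diagnosis} determines {Diagnosis, Drug} here but is not a superkey — split on Diagnosis --> Drug, giving {Diagnosis, Drug} and {BedNo, Diagnosis, Dosage, NurseID}.
{Diagnosis, Drug} has no BCNF violation.
{BedNo, Diagnosis, Dosage, NurseID} has no BCNF violation.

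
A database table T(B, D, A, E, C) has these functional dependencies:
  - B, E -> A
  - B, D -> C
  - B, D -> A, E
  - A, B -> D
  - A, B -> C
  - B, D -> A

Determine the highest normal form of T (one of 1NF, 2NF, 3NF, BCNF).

BCNF

Candidate keys: {A, B}, {B, D}, {B, E}. Prime attributes: {A, B, D, E}.
The left-hand side of every FD is a superkey, so BCNF is satisfied.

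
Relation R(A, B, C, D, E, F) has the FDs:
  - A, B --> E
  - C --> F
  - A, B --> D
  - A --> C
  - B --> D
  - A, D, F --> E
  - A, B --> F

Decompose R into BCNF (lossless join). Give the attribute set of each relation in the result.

{A, B, E}; {A, C}; {B, D}; {C, F}

Candidate key of the original relation: {A, B}.
Within {A, B, C, D, E, F}: {C}⁺ ∩ {A, B, C, D, E, F} = {C, F}, not the whole set, so C --> F violates BCNF; decompose into {C, F} and {A, B, C, D, E}.
{C, F} is in BCNF.
Within {A, B, C, D, E}: {A}⁺ ∩ {A, B, C, D, E} = {A, C}, not the whole set, so A --> C violates BCNF; decompose into {A, C} and {A, B, D, E}.
{A, C} is in BCNF.
Within {A, B, D, E}: {B}⁺ ∩ {A, B, D, E} = {B, D}, not the whole set, so B --> D violates BCNF; decompose into {B, D} and {A, B, E}.
{B, D} is in BCNF.
{A, B, E} is in BCNF.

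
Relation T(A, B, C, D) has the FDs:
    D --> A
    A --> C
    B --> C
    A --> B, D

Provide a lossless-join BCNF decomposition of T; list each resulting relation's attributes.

{A, B, D}; {B, C}

Candidate keys of the original relation: {A}, {D}.
Within {A, B, C, D}: {B}⁺ ∩ {A, B, C, D} = {B, C}, not the whole set, so B --> C violates BCNF; decompose into {B, C} and {A, B, D}.
{B, C}: every determinant is a superkey — BCNF.
{A, B, D}: every determinant is a superkey — BCNF.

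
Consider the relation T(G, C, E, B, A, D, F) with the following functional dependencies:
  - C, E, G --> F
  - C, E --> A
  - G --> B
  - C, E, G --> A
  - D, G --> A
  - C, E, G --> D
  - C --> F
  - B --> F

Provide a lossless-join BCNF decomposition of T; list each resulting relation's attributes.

{A, C, E}; {B, G}; {C, D, E, G}; {C, F}

Candidate key of the original relation: {C, E, G}.
{A, B, C, D, E, F, G}: {C, E} determines {A, C, E, F} here but is not a superkey — split on C, E --> A, F, giving {A, C, E, F} and {B, C, D, E, G}.
{A, C, E, F}: {C} determines {C, F} here but is not a superkey — split on C --> F, giving {C, F} and {A, C, E}.
{C, F}: every determinant is a superkey — BCNF.
{A, C, E}: every determinant is a superkey — BCNF.
{B, C, D, E, G}: {G} determines {B, G} here but is not a superkey — split on G --> B, giving {B, G} and {C, D, E, G}.
{B, G}: every determinant is a superkey — BCNF.
{C, D, E, G}: every determinant is a superkey — BCNF.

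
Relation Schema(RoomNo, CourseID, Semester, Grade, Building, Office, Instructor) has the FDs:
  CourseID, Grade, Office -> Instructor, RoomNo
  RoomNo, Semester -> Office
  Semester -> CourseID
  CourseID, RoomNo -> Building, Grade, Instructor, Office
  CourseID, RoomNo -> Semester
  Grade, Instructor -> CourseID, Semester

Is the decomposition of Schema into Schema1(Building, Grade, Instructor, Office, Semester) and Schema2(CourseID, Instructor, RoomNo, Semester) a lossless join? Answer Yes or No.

No

The shared attributes are {Instructor, Semester} and {Instructor, Semester}⁺ = {CourseID, Instructor, Semester}.
Schema1 ⊄ {CourseID, Instructor, Semester} and Schema2 ⊄ {CourseID, Instructor, Semester}, so the split is lossy.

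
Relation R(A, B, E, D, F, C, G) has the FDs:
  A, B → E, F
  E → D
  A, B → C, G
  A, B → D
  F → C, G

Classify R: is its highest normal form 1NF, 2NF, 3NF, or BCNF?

Candidate key: {A, B}. Prime attributes: {A, B}.
For E → D we have {E}⁺ = {D, E}; {E} is not a superkey, so BCNF fails.
Because {D} is non-prime and the left side of E → D is not a superkey, the relation is not in 3NF.
No non-prime attribute depends on a proper subset of any candidate key, so 2NF holds.

2NF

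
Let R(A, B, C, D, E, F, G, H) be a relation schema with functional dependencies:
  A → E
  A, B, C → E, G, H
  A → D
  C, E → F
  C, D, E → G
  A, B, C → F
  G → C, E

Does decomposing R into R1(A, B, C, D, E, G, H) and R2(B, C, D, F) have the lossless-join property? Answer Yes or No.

No

Common attributes: {B, C, D}; their closure is {B, C, D}.
R1 ⊄ {B, C, D} and R2 ⊄ {B, C, D}, so the split is lossy.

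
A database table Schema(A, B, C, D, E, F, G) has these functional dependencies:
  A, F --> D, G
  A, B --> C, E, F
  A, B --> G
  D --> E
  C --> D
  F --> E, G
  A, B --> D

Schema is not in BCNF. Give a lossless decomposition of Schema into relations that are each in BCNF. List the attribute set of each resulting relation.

Candidate key of the original relation: {A, B}.
Within {A, B, C, D, E, F, G}: {A, F}⁺ ∩ {A, B, C, D, E, F, G} = {A, D, E, F, G}, not the whole set, so A, F --> D, E, G violates BCNF; decompose into {A, D, E, F, G} and {A, B, C, F}.
Within {A, D, E, F, G}: {D}⁺ ∩ {A, D, E, F, G} = {D, E}, not the whole set, so D --> E violates BCNF; decompose into {D, E} and {A, D, F, G}.
{D, E} is in BCNF.
Within {A, D, F, G}: {F}⁺ ∩ {A, D, F, G} = {F, G}, not the whole set, so F --> G violates BCNF; decompose into {F, G} and {A, D, F}.
{F, G} is in BCNF.
{A, D, F} is in BCNF.
{A, B, C, F} is in BCNF.

{A, B, C, F}; {A, D, F}; {D, E}; {F, G}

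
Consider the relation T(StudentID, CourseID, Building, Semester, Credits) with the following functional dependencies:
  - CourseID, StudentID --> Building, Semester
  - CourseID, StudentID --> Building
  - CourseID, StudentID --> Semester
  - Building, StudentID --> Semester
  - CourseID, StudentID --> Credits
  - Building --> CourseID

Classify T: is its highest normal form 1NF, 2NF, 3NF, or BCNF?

Candidate keys: {Building, StudentID}, {CourseID, StudentID}. Prime attributes: {Building, CourseID, StudentID}.
For Building --> CourseID we have {Building}⁺ = {Building, CourseID}; {Building} is not a superkey, so BCNF fails.
But every attribute on its right side ({CourseID}) is prime, and the same holds for every other non-superkey FD, so 3NF still holds.

3NF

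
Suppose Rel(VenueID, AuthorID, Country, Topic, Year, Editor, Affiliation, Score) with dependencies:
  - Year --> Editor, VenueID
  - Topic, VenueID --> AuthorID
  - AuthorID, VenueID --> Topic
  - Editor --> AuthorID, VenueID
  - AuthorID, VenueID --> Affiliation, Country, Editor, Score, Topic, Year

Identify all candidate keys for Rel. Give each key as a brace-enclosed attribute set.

{Editor}⁺ = {Affiliation, AuthorID, Country, Editor, Score, Topic, VenueID, Year} — all of the relation — so {Editor} is a candidate key.
{Year}⁺ = {Affiliation, AuthorID, Country, Editor, Score, Topic, VenueID, Year} — all of the relation — so {Year} is a candidate key.
{AuthorID, VenueID}⁺ = {Affiliation, AuthorID, Country, Editor, Score, Topic, VenueID, Year} — all of the relation — so {AuthorID, VenueID} is a candidate key.
{Topic, VenueID}⁺ = {Affiliation, AuthorID, Country, Editor, Score, Topic, VenueID, Year} — all of the relation — so {Topic, VenueID} is a candidate key.
Any other superkey properly contains one of these, so there are no further candidate keys.

{AuthorID, VenueID}, {Editor}, {Topic, VenueID}, {Year}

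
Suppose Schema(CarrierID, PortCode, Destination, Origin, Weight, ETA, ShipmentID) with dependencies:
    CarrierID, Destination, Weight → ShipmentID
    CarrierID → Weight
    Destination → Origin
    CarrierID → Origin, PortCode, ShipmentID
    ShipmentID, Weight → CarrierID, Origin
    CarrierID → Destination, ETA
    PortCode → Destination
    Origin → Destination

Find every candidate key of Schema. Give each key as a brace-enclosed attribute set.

{CarrierID} is a candidate key since {CarrierID}⁺ = {CarrierID, Destination, ETA, Origin, PortCode, ShipmentID, Weight} covers every attribute.
{ShipmentID, Weight} is a candidate key since {ShipmentID, Weight}⁺ = {CarrierID, Destination, ETA, Origin, PortCode, ShipmentID, Weight} covers every attribute.
Any other superkey properly contains one of these, so there are no further candidate keys.

{CarrierID}, {ShipmentID, Weight}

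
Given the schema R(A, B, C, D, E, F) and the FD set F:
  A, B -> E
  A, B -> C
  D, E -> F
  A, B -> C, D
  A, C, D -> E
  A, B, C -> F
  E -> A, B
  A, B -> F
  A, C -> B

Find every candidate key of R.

{E}⁺ = {A, B, C, D, E, F} — all of the relation — so {E} is a candidate key.
{A, B}⁺ = {A, B, C, D, E, F} — all of the relation — so {A, B} is a candidate key.
{A, C}⁺ = {A, B, C, D, E, F} — all of the relation — so {A, C} is a candidate key.
No proper subset of any of these is a key, and no other minimal superkey exists.

{A, B}, {A, C}, {E}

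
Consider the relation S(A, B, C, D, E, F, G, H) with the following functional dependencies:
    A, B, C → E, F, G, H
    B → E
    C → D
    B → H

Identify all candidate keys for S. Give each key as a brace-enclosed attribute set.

No FD produces {A, B, C}, so they must be in every candidate key.
{A, B, C}⁺ = {A, B, C, D, E, F, G, H} — all of the relation — so {A, B, C} is a candidate key.
Every other attribute set either contains this one or has a smaller closure.

{A, B, C}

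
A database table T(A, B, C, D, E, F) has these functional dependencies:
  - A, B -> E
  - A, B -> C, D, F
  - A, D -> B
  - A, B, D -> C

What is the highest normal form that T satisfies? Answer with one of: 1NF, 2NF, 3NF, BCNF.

BCNF

Candidate keys: {A, B}, {A, D}. Prime attributes: {A, B, D}.
The left-hand side of every FD is a superkey, so BCNF is satisfied.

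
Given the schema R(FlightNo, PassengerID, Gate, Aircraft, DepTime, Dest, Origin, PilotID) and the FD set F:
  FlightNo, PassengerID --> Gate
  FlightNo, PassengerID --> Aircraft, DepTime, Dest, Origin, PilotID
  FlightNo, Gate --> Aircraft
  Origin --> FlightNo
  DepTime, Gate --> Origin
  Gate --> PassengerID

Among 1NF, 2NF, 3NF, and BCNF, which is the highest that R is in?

Candidate keys: {DepTime, Gate}, {FlightNo, Gate}, {FlightNo, PassengerID}, {Gate, Origin}, {Origin, PassengerID}. Prime attributes: {DepTime, FlightNo, Gate, Origin, PassengerID}.
For Origin --> FlightNo we have {Origin}⁺ = {FlightNo, Origin}; {Origin} is not a superkey, so BCNF fails.
Its right-hand attributes {FlightNo} are all prime, as are those of every other non-superkey FD — the relation is in 3NF.

3NF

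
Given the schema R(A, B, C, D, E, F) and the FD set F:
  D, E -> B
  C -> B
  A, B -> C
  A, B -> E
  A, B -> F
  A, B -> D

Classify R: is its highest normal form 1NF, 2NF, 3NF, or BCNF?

3NF

Candidate keys: {A, B}, {A, C}, {A, D, E}. Prime attributes: {A, B, C, D, E}.
For D, E -> B we have {D, E}⁺ = {B, D, E}; {D, E} is not a superkey, so BCNF fails.
Since {B} ⊆ prime attributes and every other non-superkey FD also has a prime right side, the schema is in 3NF.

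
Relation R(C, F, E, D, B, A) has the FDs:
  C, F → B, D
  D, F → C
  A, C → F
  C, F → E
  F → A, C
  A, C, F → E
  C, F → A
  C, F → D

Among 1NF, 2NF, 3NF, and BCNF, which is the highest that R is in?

BCNF

Candidate keys: {A, C}, {F}. Prime attributes: {A, C, F}.
Every FD has a superkey on the left, so the relation is in BCNF.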